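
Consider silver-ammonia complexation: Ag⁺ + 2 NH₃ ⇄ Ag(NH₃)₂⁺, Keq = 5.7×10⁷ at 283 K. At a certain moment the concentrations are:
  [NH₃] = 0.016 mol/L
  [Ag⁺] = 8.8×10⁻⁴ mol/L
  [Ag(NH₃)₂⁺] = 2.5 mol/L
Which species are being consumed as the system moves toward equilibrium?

Q = [Ag(NH₃)₂⁺] / ([Ag⁺]·[NH₃]²) = (2.5) / ((8.8×10⁻⁴)·(0.016)²) = 1.1×10⁷
Q = 1.1×10⁷ < Keq = 5.7×10⁷: net forward reaction.

Ag⁺, NH₃ (reactants)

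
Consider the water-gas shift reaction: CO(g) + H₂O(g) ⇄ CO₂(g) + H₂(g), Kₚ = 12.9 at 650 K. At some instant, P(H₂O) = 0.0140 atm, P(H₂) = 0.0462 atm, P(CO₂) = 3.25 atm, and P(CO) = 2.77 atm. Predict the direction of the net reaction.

in the forward direction

Qₚ = P(CO₂)·P(H₂) / (P(CO)·P(H₂O)) = (3.25)·(0.0462) / ((2.77)·(0.0140)) = 3.87
Qₚ = 3.87 < Kₚ = 12.9, so the forward reaction proceeds.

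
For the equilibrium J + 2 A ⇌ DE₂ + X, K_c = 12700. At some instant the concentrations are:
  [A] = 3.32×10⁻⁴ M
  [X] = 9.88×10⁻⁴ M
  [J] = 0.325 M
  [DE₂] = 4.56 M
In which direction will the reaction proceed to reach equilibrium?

in the reverse direction

Q_c = [DE₂]·[X] / ([J]·[A]²) = (4.56)·(9.88×10⁻⁴) / ((0.325)·(3.32×10⁻⁴)²) = 1.26×10⁵
Q_c = 1.26×10⁵ > K_c = 12700, so the reverse reaction proceeds.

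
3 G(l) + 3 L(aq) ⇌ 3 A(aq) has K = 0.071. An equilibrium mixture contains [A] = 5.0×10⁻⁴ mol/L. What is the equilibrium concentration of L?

[L] = 0.0012 mol/L

(G is a pure liquid — omitted from K.)
At equilibrium, K = [A]³ / [L]³ = 0.071.
(5.0×10⁻⁴)³ / ([L])³ = 0.071
[L]³ = 1.76×10⁻⁹ ⇒ [L] = 0.0012 mol/L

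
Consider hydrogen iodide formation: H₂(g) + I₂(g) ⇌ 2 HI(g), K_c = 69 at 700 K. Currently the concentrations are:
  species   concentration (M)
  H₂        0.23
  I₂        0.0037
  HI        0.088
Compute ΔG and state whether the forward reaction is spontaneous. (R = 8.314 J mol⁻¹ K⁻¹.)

Q_c = [HI]² / ([H₂]·[I₂]) = (0.088)² / ((0.23)·(0.0037)) = 9.10
ΔG = RT ln(Q_c/K_c) = (8.314 J mol⁻¹ K⁻¹)(700 K) × ln(9.10/69)
   = (5.820 kJ/mol)(-2.026) = -11.8 kJ/mol
ΔG < 0, so the forward reaction is spontaneous (proceeds forward).

ΔG = -11.8 kJ/mol; the forward reaction is spontaneous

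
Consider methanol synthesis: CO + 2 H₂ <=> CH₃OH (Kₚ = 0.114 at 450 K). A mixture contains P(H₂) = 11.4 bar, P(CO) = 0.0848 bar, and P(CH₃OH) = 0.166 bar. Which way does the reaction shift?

in the forward direction

Qₚ = P(CH₃OH) / (P(CO)·P(H₂)²) = (0.166) / ((0.0848)·(11.4)²) = 0.0151
Qₚ = 0.0151 < Kₚ = 0.114, so the forward reaction proceeds.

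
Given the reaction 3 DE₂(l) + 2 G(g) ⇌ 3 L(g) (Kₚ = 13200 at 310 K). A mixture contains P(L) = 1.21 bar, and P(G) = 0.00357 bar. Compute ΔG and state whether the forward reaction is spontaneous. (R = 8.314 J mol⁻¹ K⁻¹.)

(DE₂ is a pure liquid — omitted from Qₚ.)
Qₚ = P(L)³ / P(G)² = (1.21)³ / (0.00357)² = 1.39e5
ΔG = RT ln(Qₚ/Kₚ) = (8.314 J mol⁻¹ K⁻¹)(310 K) × ln(1.39e5/13200)
   = (2.577 kJ/mol)(2.354) = 6.07 kJ/mol
ΔG > 0, so the forward reaction is non-spontaneous (proceeds in reverse).

ΔG = 6.07 kJ/mol; the forward reaction is non-spontaneous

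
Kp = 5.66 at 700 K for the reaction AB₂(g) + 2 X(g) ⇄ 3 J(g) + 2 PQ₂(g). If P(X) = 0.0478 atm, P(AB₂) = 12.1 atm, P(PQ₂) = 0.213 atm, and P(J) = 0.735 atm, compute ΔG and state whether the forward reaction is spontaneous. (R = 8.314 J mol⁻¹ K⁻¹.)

ΔG = -12.6 kJ/mol; the forward reaction is spontaneous

Qp = P(J)³·P(PQ₂)² / (P(AB₂)·P(X)²) = (0.735)³·(0.213)² / ((12.1)·(0.0478)²) = 0.652
ΔG = RT ln(Qp/Kp) = (8.314 J mol⁻¹ K⁻¹)(700 K) × ln(0.652/5.66)
   = (5.820 kJ/mol)(-2.161) = -12.6 kJ/mol
ΔG < 0, so the forward reaction is spontaneous (proceeds forward).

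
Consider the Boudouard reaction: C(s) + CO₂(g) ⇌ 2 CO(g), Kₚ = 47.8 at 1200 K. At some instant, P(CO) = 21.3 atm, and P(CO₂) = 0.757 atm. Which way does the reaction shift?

(C is a pure solid — omitted from Qₚ.)
Qₚ = P(CO)² / P(CO₂) = (21.3)² / (0.757) = 599
Qₚ = 599 > Kₚ = 47.8, so the reverse reaction proceeds.

to the left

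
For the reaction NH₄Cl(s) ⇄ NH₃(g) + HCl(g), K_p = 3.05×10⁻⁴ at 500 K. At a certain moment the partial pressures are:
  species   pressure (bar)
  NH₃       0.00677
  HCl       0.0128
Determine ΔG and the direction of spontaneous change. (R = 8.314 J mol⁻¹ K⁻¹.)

(NH₄Cl is a pure solid — omitted from Q_p.)
Q_p = P(NH₃)·P(HCl) = (0.00677)·(0.0128) = 8.67×10⁻⁵
ΔG = RT ln(Q_p/K_p) = (8.314 J mol⁻¹ K⁻¹)(500 K) × ln(8.67×10⁻⁵/3.05×10⁻⁴)
   = (4.157 kJ/mol)(-1.258) = -5.23 kJ/mol
ΔG < 0, so the forward reaction is spontaneous (proceeds forward).

ΔG = -5.23 kJ/mol; the forward reaction is spontaneous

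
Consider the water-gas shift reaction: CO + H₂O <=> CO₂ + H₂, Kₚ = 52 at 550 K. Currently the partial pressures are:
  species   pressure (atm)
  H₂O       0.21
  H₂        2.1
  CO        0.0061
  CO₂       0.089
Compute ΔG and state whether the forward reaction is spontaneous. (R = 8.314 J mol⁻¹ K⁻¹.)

Qₚ = P(CO₂)·P(H₂) / (P(CO)·P(H₂O)) = (0.089)·(2.1) / ((0.0061)·(0.21)) = 146
ΔG = RT ln(Qₚ/Kₚ) = (8.314 J mol⁻¹ K⁻¹)(550 K) × ln(146/52)
   = (4.573 kJ/mol)(1.032) = 4.72 kJ/mol
ΔG > 0, so the forward reaction is non-spontaneous (proceeds in reverse).

ΔG = 4.72 kJ/mol; the forward reaction is non-spontaneous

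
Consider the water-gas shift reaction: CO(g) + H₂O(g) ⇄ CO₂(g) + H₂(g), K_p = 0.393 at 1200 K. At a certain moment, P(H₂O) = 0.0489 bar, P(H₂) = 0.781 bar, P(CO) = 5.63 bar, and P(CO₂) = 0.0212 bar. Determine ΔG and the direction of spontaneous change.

Q_p = P(CO₂)·P(H₂) / (P(CO)·P(H₂O)) = (0.0212)·(0.781) / ((5.63)·(0.0489)) = 0.0601
ΔG = RT ln(Q_p/K_p) = (8.314 J mol⁻¹ K⁻¹)(1200 K) × ln(0.0601/0.393)
   = (9.977 kJ/mol)(-1.878) = -18.7 kJ/mol
ΔG < 0, so the forward reaction is spontaneous (proceeds forward).

ΔG = -18.7 kJ/mol; the forward reaction is spontaneous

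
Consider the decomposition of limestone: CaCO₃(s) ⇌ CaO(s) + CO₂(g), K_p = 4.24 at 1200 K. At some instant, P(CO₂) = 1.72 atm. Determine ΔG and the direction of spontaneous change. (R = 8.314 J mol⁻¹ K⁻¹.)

ΔG = -9.00 kJ/mol; the forward reaction is spontaneous

(CaCO₃, CaO are pure solids — omitted from Q_p.)
Q_p = P(CO₂) = 1.72
ΔG = RT ln(Q_p/K_p) = (8.314 J mol⁻¹ K⁻¹)(1200 K) × ln(1.72/4.24)
   = (9.977 kJ/mol)(-0.9022) = -9.00 kJ/mol
ΔG < 0, so the forward reaction is spontaneous (proceeds forward).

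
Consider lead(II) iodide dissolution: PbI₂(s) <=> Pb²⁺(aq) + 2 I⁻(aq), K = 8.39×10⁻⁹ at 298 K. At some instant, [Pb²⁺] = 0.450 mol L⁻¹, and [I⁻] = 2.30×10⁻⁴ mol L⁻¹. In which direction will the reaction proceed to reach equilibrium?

toward reactants

(PbI₂ is a pure solid — omitted from Q.)
Q = [Pb²⁺]·[I⁻]² = (0.450)·(2.30×10⁻⁴)² = 2.38×10⁻⁸
Q = 2.38×10⁻⁸ > K = 8.39×10⁻⁹, so the reverse reaction proceeds.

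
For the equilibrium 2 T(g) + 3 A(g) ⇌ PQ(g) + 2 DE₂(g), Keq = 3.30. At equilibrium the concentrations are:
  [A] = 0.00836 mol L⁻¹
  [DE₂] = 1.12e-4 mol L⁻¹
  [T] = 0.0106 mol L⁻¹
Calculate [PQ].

[PQ] = 0.0173 mol L⁻¹

At equilibrium, Keq = [PQ]·[DE₂]² / ([T]²·[A]³) = 3.30.
([PQ])·(1.12e-4)² / ((0.0106)²·(0.00836)³) = 3.30
[PQ] = 0.0173 mol L⁻¹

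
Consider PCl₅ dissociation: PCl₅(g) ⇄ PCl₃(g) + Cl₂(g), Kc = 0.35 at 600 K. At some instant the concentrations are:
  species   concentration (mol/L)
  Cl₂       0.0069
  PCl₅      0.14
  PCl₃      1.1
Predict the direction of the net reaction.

Qc = [PCl₃]·[Cl₂] / [PCl₅] = (1.1)·(0.0069) / (0.14) = 0.054
Qc = 0.054 < Kc = 0.35, so the forward reaction proceeds.

in the forward direction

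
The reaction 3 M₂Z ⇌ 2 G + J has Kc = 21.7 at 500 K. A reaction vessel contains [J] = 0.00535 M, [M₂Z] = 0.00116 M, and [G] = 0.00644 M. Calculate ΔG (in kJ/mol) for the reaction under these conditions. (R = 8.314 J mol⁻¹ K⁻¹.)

Qc = [G]²·[J] / [M₂Z]³ = (0.00644)²·(0.00535) / (0.00116)³ = 142
ΔG = RT ln(Qc/Kc) = (8.314 J mol⁻¹ K⁻¹)(500 K) × ln(142/21.7)
   = (4.157 kJ/mol)(1.879) = 7.81 kJ/mol
ΔG > 0, so the forward reaction is non-spontaneous (proceeds in reverse).

ΔG = 7.81 kJ/mol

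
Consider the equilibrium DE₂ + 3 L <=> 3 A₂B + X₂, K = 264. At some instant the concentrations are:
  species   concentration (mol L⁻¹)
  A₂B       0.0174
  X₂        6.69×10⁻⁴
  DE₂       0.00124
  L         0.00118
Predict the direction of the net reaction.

toward reactants

Q = [A₂B]³·[X₂] / ([DE₂]·[L]³) = (0.0174)³·(6.69×10⁻⁴) / ((0.00124)·(0.00118)³) = 1730
Q = 1730 > K = 264, so the reverse reaction proceeds.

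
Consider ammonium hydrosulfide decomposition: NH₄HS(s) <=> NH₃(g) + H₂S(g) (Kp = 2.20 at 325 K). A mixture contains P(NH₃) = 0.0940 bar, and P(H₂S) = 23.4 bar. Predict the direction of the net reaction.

(NH₄HS is a pure solid — omitted from Qp.)
Qp = P(NH₃)·P(H₂S) = (0.0940)·(23.4) = 2.20
Qp = 2.20 = Kp, so the system is already at equilibrium.

no net change (already at equilibrium)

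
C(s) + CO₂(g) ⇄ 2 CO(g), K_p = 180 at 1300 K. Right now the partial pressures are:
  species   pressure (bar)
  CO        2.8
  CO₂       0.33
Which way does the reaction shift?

(C is a pure solid — omitted from Q_p.)
Q_p = P(CO)² / P(CO₂) = (2.8)² / (0.33) = 24
Q_p = 24 < K_p = 180, so the forward reaction proceeds.

forward (toward products)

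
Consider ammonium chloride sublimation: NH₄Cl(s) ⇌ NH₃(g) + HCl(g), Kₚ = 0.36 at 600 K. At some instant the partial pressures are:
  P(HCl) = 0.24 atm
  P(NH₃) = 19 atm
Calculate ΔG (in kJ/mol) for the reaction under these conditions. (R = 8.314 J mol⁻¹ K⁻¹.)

ΔG = 12.7 kJ/mol

(NH₄Cl is a pure solid — omitted from Qₚ.)
Qₚ = P(NH₃)·P(HCl) = (19)·(0.24) = 4.56
ΔG = RT ln(Qₚ/Kₚ) = (8.314 J mol⁻¹ K⁻¹)(600 K) × ln(4.56/0.36)
   = (4.988 kJ/mol)(2.539) = 12.7 kJ/mol
ΔG > 0, so the forward reaction is non-spontaneous (proceeds in reverse).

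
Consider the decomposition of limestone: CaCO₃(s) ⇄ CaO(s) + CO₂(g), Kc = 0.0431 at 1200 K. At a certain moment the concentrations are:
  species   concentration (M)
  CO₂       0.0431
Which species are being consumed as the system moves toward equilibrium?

(CaCO₃, CaO are pure solids — omitted from Qc.)
Qc = [CO₂] = 0.0431
Qc = 0.0431 = Kc; the system is at equilibrium.

none (at equilibrium)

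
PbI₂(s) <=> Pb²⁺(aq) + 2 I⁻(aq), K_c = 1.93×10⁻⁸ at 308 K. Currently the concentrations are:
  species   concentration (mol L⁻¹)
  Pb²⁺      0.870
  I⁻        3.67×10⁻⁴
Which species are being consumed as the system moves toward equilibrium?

Pb²⁺, I⁻ (products)

(PbI₂ is a pure solid — omitted from Q_c.)
Q_c = [Pb²⁺]·[I⁻]² = (0.870)·(3.67×10⁻⁴)² = 1.17×10⁻⁷
Q_c = 1.17×10⁻⁷ > K_c = 1.93×10⁻⁸: net reverse reaction.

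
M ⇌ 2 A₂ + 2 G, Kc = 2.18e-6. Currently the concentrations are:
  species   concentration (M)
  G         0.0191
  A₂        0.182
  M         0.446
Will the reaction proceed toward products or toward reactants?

Qc = [A₂]²·[G]² / [M] = (0.182)²·(0.0191)² / (0.446) = 2.71e-5
Qc = 2.71e-5 > Kc = 2.18e-6, so the reverse reaction proceeds.

in the reverse direction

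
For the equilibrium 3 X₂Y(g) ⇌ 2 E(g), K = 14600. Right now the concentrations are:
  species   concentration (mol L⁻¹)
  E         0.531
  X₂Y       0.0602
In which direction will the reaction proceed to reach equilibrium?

Q = [E]² / [X₂Y]³ = (0.531)² / (0.0602)³ = 1290
Q = 1290 < K = 14600, so the forward reaction proceeds.

in the forward direction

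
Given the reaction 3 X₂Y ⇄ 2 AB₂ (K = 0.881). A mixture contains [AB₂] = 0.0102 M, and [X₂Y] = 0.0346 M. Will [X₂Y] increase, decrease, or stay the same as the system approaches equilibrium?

increase

Q = [AB₂]² / [X₂Y]³ = (0.0102)² / (0.0346)³ = 2.51
Q = 2.51 > K = 0.881: net reverse reaction.
X₂Y is a reactant, so it increases.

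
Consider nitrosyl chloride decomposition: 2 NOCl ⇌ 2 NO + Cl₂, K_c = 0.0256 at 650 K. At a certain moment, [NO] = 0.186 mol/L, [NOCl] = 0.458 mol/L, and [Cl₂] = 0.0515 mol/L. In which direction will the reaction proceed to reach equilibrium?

Q_c = [NO]²·[Cl₂] / [NOCl]² = (0.186)²·(0.0515) / (0.458)² = 0.00849
Q_c = 0.00849 < K_c = 0.0256, so the forward reaction proceeds.

to the right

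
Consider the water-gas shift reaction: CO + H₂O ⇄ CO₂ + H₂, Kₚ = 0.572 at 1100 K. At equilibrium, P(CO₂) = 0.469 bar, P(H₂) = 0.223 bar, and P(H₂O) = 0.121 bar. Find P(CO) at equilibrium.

P(CO) = 1.51 bar

At equilibrium, Kₚ = P(CO₂)·P(H₂) / (P(CO)·P(H₂O)) = 0.572.
(0.469)·(0.223) / ((P(CO))·(0.121)) = 0.572
P(CO) = 1.51 bar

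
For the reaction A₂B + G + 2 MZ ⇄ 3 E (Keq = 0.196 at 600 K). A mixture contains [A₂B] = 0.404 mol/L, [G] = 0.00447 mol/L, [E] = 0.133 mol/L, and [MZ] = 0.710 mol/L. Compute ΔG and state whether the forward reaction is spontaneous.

ΔG = 12.9 kJ/mol; the forward reaction is non-spontaneous

Q = [E]³ / ([A₂B]·[G]·[MZ]²) = (0.133)³ / ((0.404)·(0.00447)·(0.710)²) = 2.58
ΔG = RT ln(Q/Keq) = (8.314 J mol⁻¹ K⁻¹)(600 K) × ln(2.58/0.196)
   = (4.988 kJ/mol)(2.577) = 12.9 kJ/mol
ΔG > 0, so the forward reaction is non-spontaneous (proceeds in reverse).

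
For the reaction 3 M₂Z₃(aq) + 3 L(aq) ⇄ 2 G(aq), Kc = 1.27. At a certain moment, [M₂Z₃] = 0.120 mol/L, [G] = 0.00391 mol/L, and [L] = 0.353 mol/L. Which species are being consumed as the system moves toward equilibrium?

M₂Z₃, L (reactants)

Qc = [G]² / ([M₂Z₃]³·[L]³) = (0.00391)² / ((0.120)³·(0.353)³) = 0.201
Qc = 0.201 < Kc = 1.27: net forward reaction.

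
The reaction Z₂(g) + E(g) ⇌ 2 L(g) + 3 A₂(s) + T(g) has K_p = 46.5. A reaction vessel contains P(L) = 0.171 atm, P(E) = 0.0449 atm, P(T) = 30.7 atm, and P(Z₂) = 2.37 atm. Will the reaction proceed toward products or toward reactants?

(A₂ is a pure solid — omitted from Q_p.)
Q_p = P(L)²·P(T) / (P(Z₂)·P(E)) = (0.171)²·(30.7) / ((2.37)·(0.0449)) = 8.44
Q_p = 8.44 < K_p = 46.5, so the forward reaction proceeds.

toward products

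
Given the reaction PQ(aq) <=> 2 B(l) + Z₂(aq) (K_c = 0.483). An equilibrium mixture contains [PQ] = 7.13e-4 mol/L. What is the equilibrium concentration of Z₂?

(B is a pure liquid — omitted from K_c.)
At equilibrium, K_c = [Z₂] / [PQ] = 0.483.
([Z₂]) / (7.13e-4) = 0.483
[Z₂] = 3.44e-4 mol/L

[Z₂] = 3.44e-4 mol/L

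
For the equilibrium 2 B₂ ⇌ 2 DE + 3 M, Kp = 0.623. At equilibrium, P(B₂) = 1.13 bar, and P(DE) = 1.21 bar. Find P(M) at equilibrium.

P(M) = 0.816 bar

At equilibrium, Kp = P(DE)²·P(M)³ / P(B₂)² = 0.623.
(1.21)²·(P(M))³ / (1.13)² = 0.623
P(M)³ = 0.543 ⇒ P(M) = 0.816 bar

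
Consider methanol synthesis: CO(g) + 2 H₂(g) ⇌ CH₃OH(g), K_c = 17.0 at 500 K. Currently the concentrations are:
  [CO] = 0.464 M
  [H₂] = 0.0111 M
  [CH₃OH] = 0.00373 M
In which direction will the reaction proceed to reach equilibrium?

Q_c = [CH₃OH] / ([CO]·[H₂]²) = (0.00373) / ((0.464)·(0.0111)²) = 65.2
Q_c = 65.2 > K_c = 17.0, so the reverse reaction proceeds.

in the reverse direction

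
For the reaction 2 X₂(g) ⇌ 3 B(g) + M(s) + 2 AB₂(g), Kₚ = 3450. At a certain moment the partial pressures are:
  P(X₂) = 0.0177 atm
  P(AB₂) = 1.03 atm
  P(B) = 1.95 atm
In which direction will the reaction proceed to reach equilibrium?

(M is a pure solid — omitted from Qₚ.)
Qₚ = P(B)³·P(AB₂)² / P(X₂)² = (1.95)³·(1.03)² / (0.0177)² = 25100
Qₚ = 25100 > Kₚ = 3450, so the reverse reaction proceeds.

in the reverse direction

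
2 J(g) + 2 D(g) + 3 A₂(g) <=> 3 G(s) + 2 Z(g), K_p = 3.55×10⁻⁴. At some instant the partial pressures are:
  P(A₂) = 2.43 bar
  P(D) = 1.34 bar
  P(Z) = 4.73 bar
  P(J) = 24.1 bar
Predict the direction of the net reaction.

reverse (toward reactants)

(G is a pure solid — omitted from Q_p.)
Q_p = P(Z)² / (P(J)²·P(D)²·P(A₂)³) = (4.73)² / ((24.1)²·(1.34)²·(2.43)³) = 0.00150
Q_p = 0.00150 > K_p = 3.55×10⁻⁴, so the reverse reaction proceeds.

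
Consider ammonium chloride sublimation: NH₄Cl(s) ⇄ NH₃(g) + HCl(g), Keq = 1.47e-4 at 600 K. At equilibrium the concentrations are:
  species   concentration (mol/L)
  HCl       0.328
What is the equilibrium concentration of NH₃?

(NH₄Cl is a pure solid — omitted from Keq.)
At equilibrium, Keq = [NH₃]·[HCl] = 1.47e-4.
([NH₃])·(0.328) = 1.47e-4
[NH₃] = 4.48e-4 mol/L

[NH₃] = 4.48e-4 mol/L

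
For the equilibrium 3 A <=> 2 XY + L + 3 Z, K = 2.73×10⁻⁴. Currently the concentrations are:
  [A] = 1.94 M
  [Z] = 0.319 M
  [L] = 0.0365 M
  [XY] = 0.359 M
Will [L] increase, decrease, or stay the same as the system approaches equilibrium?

Q = [XY]²·[L]·[Z]³ / [A]³ = (0.359)²·(0.0365)·(0.319)³ / (1.94)³ = 2.09×10⁻⁵
Q = 2.09×10⁻⁵ < K = 2.73×10⁻⁴: net forward reaction.
L is a product, so it increases.

increase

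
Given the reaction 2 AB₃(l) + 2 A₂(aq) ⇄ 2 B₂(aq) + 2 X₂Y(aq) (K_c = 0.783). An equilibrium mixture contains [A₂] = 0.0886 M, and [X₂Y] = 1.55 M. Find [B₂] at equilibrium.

(AB₃ is a pure liquid — omitted from K_c.)
At equilibrium, K_c = [B₂]²·[X₂Y]² / [A₂]² = 0.783.
([B₂])²·(1.55)² / (0.0886)² = 0.783
[B₂]² = 0.00256 ⇒ [B₂] = 0.0506 M

[B₂] = 0.0506 M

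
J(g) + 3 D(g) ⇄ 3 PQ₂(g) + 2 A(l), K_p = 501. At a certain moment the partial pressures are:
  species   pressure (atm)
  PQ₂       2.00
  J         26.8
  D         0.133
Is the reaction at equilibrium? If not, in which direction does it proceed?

to the right

(A is a pure liquid — omitted from Q_p.)
Q_p = P(PQ₂)³ / (P(J)·P(D)³) = (2.00)³ / ((26.8)·(0.133)³) = 127
Q_p = 127 < K_p = 501, so the forward reaction proceeds.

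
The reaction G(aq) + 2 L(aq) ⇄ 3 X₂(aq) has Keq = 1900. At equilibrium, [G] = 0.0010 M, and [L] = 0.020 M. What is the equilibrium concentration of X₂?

At equilibrium, Keq = [X₂]³ / ([G]·[L]²) = 1900.
([X₂])³ / ((0.0010)·(0.020)²) = 1900
[X₂]³ = 7.60×10⁻⁴ ⇒ [X₂] = 0.091 M

[X₂] = 0.091 M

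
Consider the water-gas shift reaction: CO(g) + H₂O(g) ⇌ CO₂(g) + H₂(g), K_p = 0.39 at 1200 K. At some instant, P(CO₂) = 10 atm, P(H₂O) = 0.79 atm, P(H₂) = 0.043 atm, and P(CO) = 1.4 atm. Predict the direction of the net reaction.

no net change (already at equilibrium)

Q_p = P(CO₂)·P(H₂) / (P(CO)·P(H₂O)) = (10)·(0.043) / ((1.4)·(0.79)) = 0.39
Q_p = 0.39 = K_p, so the system is already at equilibrium.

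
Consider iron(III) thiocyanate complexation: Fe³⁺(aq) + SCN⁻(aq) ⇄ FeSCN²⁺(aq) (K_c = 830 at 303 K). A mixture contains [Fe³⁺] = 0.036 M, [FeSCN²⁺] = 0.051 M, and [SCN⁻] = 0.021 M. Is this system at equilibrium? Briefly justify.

Q_c = [FeSCN²⁺] / ([Fe³⁺]·[SCN⁻]) = (0.051) / ((0.036)·(0.021)) = 67
Q_c = 67 < K_c = 830: net forward reaction.

no; Q < K, reaction proceeds forward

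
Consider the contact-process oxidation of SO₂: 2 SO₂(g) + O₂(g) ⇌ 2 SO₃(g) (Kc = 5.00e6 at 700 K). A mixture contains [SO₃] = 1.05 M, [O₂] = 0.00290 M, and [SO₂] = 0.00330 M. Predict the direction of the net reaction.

toward reactants

Qc = [SO₃]² / ([SO₂]²·[O₂]) = (1.05)² / ((0.00330)²·(0.00290)) = 3.49e7
Qc = 3.49e7 > Kc = 5.00e6, so the reverse reaction proceeds.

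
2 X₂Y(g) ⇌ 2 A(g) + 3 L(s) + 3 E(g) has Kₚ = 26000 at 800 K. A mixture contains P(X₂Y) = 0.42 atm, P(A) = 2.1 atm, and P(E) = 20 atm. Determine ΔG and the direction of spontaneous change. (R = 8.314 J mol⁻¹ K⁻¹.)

(L is a pure solid — omitted from Qₚ.)
Qₚ = P(A)²·P(E)³ / P(X₂Y)² = (2.1)²·(20)³ / (0.42)² = 2.00×10⁵
ΔG = RT ln(Qₚ/Kₚ) = (8.314 J mol⁻¹ K⁻¹)(800 K) × ln(2.00×10⁵/26000)
   = (6.651 kJ/mol)(2.040) = 13.6 kJ/mol
ΔG > 0, so the forward reaction is non-spontaneous (proceeds in reverse).

ΔG = 13.6 kJ/mol; the forward reaction is non-spontaneous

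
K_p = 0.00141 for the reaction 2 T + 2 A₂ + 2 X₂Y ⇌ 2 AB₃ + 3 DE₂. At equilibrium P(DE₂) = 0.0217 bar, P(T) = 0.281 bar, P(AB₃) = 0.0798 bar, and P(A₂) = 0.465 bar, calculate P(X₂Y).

At equilibrium, K_p = P(AB₃)²·P(DE₂)³ / (P(T)²·P(A₂)²·P(X₂Y)²) = 0.00141.
(0.0798)²·(0.0217)³ / ((0.281)²·(0.465)²·(P(X₂Y))²) = 0.00141
P(X₂Y)² = 0.00270 ⇒ P(X₂Y) = 0.0520 bar

P(X₂Y) = 0.0520 bar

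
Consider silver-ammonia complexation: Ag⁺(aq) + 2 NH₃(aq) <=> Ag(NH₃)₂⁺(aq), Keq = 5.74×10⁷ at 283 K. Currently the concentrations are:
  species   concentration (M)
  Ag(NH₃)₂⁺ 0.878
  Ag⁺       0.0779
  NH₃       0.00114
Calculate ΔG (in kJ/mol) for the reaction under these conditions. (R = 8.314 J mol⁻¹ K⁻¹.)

ΔG = -4.45 kJ/mol

Q = [Ag(NH₃)₂⁺] / ([Ag⁺]·[NH₃]²) = (0.878) / ((0.0779)·(0.00114)²) = 8.67×10⁶
ΔG = RT ln(Q/Keq) = (8.314 J mol⁻¹ K⁻¹)(283 K) × ln(8.67×10⁶/5.74×10⁷)
   = (2.353 kJ/mol)(-1.890) = -4.45 kJ/mol
ΔG < 0, so the forward reaction is spontaneous (proceeds forward).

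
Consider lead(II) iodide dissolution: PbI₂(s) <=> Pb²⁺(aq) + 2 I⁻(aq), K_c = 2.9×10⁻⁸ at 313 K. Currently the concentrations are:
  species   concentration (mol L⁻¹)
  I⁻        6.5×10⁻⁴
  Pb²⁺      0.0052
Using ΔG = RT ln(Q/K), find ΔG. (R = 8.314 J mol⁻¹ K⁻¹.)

(PbI₂ is a pure solid — omitted from Q_c.)
Q_c = [Pb²⁺]·[I⁻]² = (0.0052)·(6.5×10⁻⁴)² = 2.20×10⁻⁹
ΔG = RT ln(Q_c/K_c) = (8.314 J mol⁻¹ K⁻¹)(313 K) × ln(2.20×10⁻⁹/2.9×10⁻⁸)
   = (2.602 kJ/mol)(-2.579) = -6.71 kJ/mol
ΔG < 0, so the forward reaction is spontaneous (proceeds forward).

ΔG = -6.71 kJ/mol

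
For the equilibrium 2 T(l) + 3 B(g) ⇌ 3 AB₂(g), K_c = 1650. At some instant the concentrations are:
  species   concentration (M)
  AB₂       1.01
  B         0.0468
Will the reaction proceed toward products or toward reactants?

(T is a pure liquid — omitted from Q_c.)
Q_c = [AB₂]³ / [B]³ = (1.01)³ / (0.0468)³ = 10100
Q_c = 10100 > K_c = 1650, so the reverse reaction proceeds.

reverse (toward reactants)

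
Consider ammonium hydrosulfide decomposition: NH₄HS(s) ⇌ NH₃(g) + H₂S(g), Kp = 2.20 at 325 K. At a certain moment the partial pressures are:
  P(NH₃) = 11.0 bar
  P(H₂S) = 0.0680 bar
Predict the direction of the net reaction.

(NH₄HS is a pure solid — omitted from Qp.)
Qp = P(NH₃)·P(H₂S) = (11.0)·(0.0680) = 0.748
Qp = 0.748 < Kp = 2.20, so the forward reaction proceeds.

forward (toward products)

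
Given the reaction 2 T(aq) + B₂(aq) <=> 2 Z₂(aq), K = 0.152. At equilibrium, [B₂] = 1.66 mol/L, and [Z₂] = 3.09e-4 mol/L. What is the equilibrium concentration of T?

At equilibrium, K = [Z₂]² / ([T]²·[B₂]) = 0.152.
(3.09e-4)² / (([T])²·(1.66)) = 0.152
[T]² = 3.78e-7 ⇒ [T] = 6.15e-4 mol/L

[T] = 6.15e-4 mol/L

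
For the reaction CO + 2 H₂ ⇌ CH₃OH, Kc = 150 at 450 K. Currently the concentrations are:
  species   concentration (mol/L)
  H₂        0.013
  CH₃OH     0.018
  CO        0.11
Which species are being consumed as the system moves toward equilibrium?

Qc = [CH₃OH] / ([CO]·[H₂]²) = (0.018) / ((0.11)·(0.013)²) = 970
Qc = 970 > Kc = 150: net reverse reaction.

CH₃OH (products)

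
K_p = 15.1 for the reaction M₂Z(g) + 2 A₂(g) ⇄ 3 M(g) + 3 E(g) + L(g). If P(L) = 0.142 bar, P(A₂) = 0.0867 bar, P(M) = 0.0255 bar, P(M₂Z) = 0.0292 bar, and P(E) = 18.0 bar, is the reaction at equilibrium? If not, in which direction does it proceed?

Q_p = P(M)³·P(E)³·P(L) / (P(M₂Z)·P(A₂)²) = (0.0255)³·(18.0)³·(0.142) / ((0.0292)·(0.0867)²) = 62.6
Q_p = 62.6 > K_p = 15.1, so the reverse reaction proceeds.

toward reactants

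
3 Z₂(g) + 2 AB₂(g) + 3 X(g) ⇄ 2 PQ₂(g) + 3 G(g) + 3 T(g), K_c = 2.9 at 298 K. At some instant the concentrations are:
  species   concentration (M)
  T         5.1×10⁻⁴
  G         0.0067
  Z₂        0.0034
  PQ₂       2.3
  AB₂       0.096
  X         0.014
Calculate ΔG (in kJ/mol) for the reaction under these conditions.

Q_c = [PQ₂]²·[G]³·[T]³ / ([Z₂]³·[AB₂]²·[X]³) = (2.3)²·(0.0067)³·(5.1×10⁻⁴)³ / ((0.0034)³·(0.096)²·(0.014)³) = 0.212
ΔG = RT ln(Q_c/K_c) = (8.314 J mol⁻¹ K⁻¹)(298 K) × ln(0.212/2.9)
   = (2.478 kJ/mol)(-2.616) = -6.48 kJ/mol
ΔG < 0, so the forward reaction is spontaneous (proceeds forward).

ΔG = -6.48 kJ/mol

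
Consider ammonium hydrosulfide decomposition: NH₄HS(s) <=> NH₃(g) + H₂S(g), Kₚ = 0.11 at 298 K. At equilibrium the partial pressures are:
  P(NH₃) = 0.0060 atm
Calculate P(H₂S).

P(H₂S) = 18 atm

(NH₄HS is a pure solid — omitted from Kₚ.)
At equilibrium, Kₚ = P(NH₃)·P(H₂S) = 0.11.
(0.0060)·(P(H₂S)) = 0.11
P(H₂S) = 18.3 = 18 atm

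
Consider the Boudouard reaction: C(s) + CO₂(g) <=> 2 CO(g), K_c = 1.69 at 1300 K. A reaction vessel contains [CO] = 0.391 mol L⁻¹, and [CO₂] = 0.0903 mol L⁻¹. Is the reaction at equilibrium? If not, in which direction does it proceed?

(C is a pure solid — omitted from Q_c.)
Q_c = [CO]² / [CO₂] = (0.391)² / (0.0903) = 1.69
Q_c = 1.69 = K_c, so the system is already at equilibrium.

at equilibrium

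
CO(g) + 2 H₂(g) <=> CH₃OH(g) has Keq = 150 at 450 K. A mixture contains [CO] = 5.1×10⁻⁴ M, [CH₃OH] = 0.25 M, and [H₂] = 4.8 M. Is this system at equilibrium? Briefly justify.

Q = [CH₃OH] / ([CO]·[H₂]²) = (0.25) / ((5.1×10⁻⁴)·(4.8)²) = 21
Q = 21 < Keq = 150: net forward reaction.

no; Q < K, reaction proceeds forward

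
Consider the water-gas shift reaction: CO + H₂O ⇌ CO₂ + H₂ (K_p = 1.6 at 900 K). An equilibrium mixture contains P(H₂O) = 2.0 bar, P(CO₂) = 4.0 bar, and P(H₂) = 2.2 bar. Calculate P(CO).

At equilibrium, K_p = P(CO₂)·P(H₂) / (P(CO)·P(H₂O)) = 1.6.
(4.0)·(2.2) / ((P(CO))·(2.0)) = 1.6
P(CO) = 2.75 = 2.8 bar

P(CO) = 2.8 bar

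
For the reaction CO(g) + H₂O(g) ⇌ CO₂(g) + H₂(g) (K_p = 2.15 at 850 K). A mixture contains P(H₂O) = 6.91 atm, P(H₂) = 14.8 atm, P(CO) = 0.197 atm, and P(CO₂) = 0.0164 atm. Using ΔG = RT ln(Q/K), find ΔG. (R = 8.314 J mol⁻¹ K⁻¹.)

ΔG = -17.6 kJ/mol

Q_p = P(CO₂)·P(H₂) / (P(CO)·P(H₂O)) = (0.0164)·(14.8) / ((0.197)·(6.91)) = 0.178
ΔG = RT ln(Q_p/K_p) = (8.314 J mol⁻¹ K⁻¹)(850 K) × ln(0.178/2.15)
   = (7.067 kJ/mol)(-2.491) = -17.6 kJ/mol
ΔG < 0, so the forward reaction is spontaneous (proceeds forward).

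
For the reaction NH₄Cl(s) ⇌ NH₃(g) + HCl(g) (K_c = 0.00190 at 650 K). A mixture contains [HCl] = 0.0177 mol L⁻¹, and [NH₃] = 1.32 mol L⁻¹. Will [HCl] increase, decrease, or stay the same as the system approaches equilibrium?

(NH₄Cl is a pure solid — omitted from Q_c.)
Q_c = [NH₃]·[HCl] = (1.32)·(0.0177) = 0.0234
Q_c = 0.0234 > K_c = 0.00190: net reverse reaction.
HCl is a product, so it decreases.

decrease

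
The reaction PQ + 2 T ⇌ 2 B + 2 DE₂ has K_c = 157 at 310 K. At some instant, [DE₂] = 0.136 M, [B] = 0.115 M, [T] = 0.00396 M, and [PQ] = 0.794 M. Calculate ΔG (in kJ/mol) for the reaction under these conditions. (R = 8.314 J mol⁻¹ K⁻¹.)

ΔG = -5.36 kJ/mol

Q_c = [B]²·[DE₂]² / ([PQ]·[T]²) = (0.115)²·(0.136)² / ((0.794)·(0.00396)²) = 19.6
ΔG = RT ln(Q_c/K_c) = (8.314 J mol⁻¹ K⁻¹)(310 K) × ln(19.6/157)
   = (2.577 kJ/mol)(-2.081) = -5.36 kJ/mol
ΔG < 0, so the forward reaction is spontaneous (proceeds forward).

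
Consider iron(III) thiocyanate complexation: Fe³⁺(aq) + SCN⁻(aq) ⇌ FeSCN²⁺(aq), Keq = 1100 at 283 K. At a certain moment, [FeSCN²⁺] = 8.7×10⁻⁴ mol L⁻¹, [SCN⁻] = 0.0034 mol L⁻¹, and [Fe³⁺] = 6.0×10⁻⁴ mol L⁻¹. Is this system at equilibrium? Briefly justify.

Q = [FeSCN²⁺] / ([Fe³⁺]·[SCN⁻]) = (8.7×10⁻⁴) / ((6.0×10⁻⁴)·(0.0034)) = 430
Q = 430 < Keq = 1100: net forward reaction.

no; Q < K, reaction proceeds forward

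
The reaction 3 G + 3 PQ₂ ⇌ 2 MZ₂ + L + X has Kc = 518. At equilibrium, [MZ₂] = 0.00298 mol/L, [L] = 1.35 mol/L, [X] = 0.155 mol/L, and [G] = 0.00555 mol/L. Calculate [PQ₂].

At equilibrium, Kc = [MZ₂]²·[L]·[X] / ([G]³·[PQ₂]³) = 518.
(0.00298)²·(1.35)·(0.155) / ((0.00555)³·([PQ₂])³) = 518
[PQ₂]³ = 0.0210 ⇒ [PQ₂] = 0.276 mol/L

[PQ₂] = 0.276 mol/L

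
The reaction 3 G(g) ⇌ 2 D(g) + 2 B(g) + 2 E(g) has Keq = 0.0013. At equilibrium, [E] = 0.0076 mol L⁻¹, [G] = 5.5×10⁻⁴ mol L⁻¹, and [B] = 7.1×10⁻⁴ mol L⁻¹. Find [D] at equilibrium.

At equilibrium, Keq = [D]²·[B]²·[E]² / [G]³ = 0.0013.
([D])²·(7.1×10⁻⁴)²·(0.0076)² / (5.5×10⁻⁴)³ = 0.0013
[D]² = 0.00743 ⇒ [D] = 0.086 mol L⁻¹

[D] = 0.086 mol L⁻¹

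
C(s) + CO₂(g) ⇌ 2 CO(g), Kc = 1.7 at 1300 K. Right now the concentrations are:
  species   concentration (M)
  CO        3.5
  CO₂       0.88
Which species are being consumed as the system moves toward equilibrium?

CO (products)

(C is a pure solid — omitted from Qc.)
Qc = [CO]² / [CO₂] = (3.5)² / (0.88) = 14
Qc = 14 > Kc = 1.7: net reverse reaction.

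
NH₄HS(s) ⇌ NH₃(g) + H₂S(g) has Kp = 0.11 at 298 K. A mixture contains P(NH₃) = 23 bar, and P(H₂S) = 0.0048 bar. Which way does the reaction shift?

at equilibrium

(NH₄HS is a pure solid — omitted from Qp.)
Qp = P(NH₃)·P(H₂S) = (23)·(0.0048) = 0.11
Qp = 0.11 = Kp, so the system is already at equilibrium.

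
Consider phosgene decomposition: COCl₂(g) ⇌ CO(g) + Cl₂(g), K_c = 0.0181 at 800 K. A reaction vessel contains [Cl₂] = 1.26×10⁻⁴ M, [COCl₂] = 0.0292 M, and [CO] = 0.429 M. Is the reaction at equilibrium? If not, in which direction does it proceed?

Q_c = [CO]·[Cl₂] / [COCl₂] = (0.429)·(1.26×10⁻⁴) / (0.0292) = 0.00185
Q_c = 0.00185 < K_c = 0.0181, so the forward reaction proceeds.

in the forward direction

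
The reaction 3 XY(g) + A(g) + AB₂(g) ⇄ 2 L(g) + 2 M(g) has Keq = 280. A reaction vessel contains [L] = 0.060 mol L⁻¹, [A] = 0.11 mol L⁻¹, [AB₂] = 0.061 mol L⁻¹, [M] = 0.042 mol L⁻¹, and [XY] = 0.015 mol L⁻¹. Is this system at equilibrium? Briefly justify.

Q = [L]²·[M]² / ([XY]³·[A]·[AB₂]) = (0.060)²·(0.042)² / ((0.015)³·(0.11)·(0.061)) = 280
Q = 280 = Keq; the system is at equilibrium.

yes, at equilibrium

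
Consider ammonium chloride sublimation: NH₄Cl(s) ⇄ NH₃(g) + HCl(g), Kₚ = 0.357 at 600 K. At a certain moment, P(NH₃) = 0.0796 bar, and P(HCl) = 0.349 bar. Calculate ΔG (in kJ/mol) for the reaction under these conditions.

ΔG = -12.7 kJ/mol

(NH₄Cl is a pure solid — omitted from Qₚ.)
Qₚ = P(NH₃)·P(HCl) = (0.0796)·(0.349) = 0.0278
ΔG = RT ln(Qₚ/Kₚ) = (8.314 J mol⁻¹ K⁻¹)(600 K) × ln(0.0278/0.357)
   = (4.988 kJ/mol)(-2.553) = -12.7 kJ/mol
ΔG < 0, so the forward reaction is spontaneous (proceeds forward).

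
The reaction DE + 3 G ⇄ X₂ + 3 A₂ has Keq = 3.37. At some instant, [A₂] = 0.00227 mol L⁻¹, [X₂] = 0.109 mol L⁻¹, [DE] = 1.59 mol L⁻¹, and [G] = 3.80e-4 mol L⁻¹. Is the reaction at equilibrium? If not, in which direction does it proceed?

in the reverse direction

Q = [X₂]·[A₂]³ / ([DE]·[G]³) = (0.109)·(0.00227)³ / ((1.59)·(3.80e-4)³) = 14.6
Q = 14.6 > Keq = 3.37, so the reverse reaction proceeds.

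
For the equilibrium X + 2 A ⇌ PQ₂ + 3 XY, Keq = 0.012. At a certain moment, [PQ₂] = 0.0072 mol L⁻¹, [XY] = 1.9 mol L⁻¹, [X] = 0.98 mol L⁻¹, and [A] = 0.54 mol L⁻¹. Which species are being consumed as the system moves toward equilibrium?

Q = [PQ₂]·[XY]³ / ([X]·[A]²) = (0.0072)·(1.9)³ / ((0.98)·(0.54)²) = 0.17
Q = 0.17 > Keq = 0.012: net reverse reaction.

PQ₂, XY (products)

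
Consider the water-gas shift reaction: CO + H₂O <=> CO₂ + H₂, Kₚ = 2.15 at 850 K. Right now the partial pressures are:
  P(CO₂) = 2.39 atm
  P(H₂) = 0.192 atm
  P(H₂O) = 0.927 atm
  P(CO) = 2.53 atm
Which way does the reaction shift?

in the forward direction

Qₚ = P(CO₂)·P(H₂) / (P(CO)·P(H₂O)) = (2.39)·(0.192) / ((2.53)·(0.927)) = 0.196
Qₚ = 0.196 < Kₚ = 2.15, so the forward reaction proceeds.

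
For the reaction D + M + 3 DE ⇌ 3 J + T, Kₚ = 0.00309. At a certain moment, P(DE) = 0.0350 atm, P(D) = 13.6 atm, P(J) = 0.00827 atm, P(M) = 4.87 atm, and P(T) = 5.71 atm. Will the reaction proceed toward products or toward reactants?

Qₚ = P(J)³·P(T) / (P(D)·P(M)·P(DE)³) = (0.00827)³·(5.71) / ((13.6)·(4.87)·(0.0350)³) = 0.00114
Qₚ = 0.00114 < Kₚ = 0.00309, so the forward reaction proceeds.

toward products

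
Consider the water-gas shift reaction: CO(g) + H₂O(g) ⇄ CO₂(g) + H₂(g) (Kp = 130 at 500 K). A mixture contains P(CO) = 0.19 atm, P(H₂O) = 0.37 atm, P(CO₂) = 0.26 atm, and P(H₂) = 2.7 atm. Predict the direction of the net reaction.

Qp = P(CO₂)·P(H₂) / (P(CO)·P(H₂O)) = (0.26)·(2.7) / ((0.19)·(0.37)) = 10
Qp = 10 < Kp = 130, so the forward reaction proceeds.

toward products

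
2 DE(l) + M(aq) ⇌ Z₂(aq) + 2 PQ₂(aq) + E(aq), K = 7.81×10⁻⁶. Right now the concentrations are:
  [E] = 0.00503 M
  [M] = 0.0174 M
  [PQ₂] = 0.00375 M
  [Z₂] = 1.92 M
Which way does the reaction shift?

no net change (already at equilibrium)

(DE is a pure liquid — omitted from Q.)
Q = [Z₂]·[PQ₂]²·[E] / [M] = (1.92)·(0.00375)²·(0.00503) / (0.0174) = 7.81×10⁻⁶
Q = 7.81×10⁻⁶ = K, so the system is already at equilibrium.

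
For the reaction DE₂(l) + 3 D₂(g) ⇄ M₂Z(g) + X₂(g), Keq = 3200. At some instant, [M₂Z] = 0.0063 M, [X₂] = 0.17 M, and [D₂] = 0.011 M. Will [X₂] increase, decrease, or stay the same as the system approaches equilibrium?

increase

(DE₂ is a pure liquid — omitted from Q.)
Q = [M₂Z]·[X₂] / [D₂]³ = (0.0063)·(0.17) / (0.011)³ = 800
Q = 800 < Keq = 3200: net forward reaction.
X₂ is a product, so it increases.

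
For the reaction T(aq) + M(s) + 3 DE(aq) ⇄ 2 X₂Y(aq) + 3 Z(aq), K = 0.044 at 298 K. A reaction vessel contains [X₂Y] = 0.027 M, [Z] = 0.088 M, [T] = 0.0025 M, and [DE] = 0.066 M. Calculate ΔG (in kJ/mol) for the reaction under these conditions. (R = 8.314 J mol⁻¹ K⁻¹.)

(M is a pure solid — omitted from Q.)
Q = [X₂Y]²·[Z]³ / ([T]·[DE]³) = (0.027)²·(0.088)³ / ((0.0025)·(0.066)³) = 0.691
ΔG = RT ln(Q/K) = (8.314 J mol⁻¹ K⁻¹)(298 K) × ln(0.691/0.044)
   = (2.478 kJ/mol)(2.754) = 6.82 kJ/mol
ΔG > 0, so the forward reaction is non-spontaneous (proceeds in reverse).

ΔG = 6.82 kJ/mol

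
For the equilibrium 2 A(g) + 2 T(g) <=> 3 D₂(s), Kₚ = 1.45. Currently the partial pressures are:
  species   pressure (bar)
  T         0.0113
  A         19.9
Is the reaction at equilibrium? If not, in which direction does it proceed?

(D₂ is a pure solid — omitted from Qₚ.)
Qₚ = 1 / (P(A)²·P(T)²) = 1 / ((19.9)²·(0.0113)²) = 19.8
Qₚ = 19.8 > Kₚ = 1.45, so the reverse reaction proceeds.

in the reverse direction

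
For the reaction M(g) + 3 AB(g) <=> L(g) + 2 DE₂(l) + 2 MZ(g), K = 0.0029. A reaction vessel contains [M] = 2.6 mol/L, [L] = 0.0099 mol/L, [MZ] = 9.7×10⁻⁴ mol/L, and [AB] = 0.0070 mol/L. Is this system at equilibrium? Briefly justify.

(DE₂ is a pure liquid — omitted from Q.)
Q = [L]·[MZ]² / ([M]·[AB]³) = (0.0099)·(9.7×10⁻⁴)² / ((2.6)·(0.0070)³) = 0.010
Q = 0.010 > K = 0.0029: net reverse reaction.

no; Q > K, reaction proceeds in reverse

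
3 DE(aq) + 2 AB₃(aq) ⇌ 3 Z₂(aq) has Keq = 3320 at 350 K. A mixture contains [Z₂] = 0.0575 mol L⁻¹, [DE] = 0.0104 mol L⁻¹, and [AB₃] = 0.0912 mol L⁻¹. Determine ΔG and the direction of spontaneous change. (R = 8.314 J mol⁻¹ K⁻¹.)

Q = [Z₂]³ / ([DE]³·[AB₃]²) = (0.0575)³ / ((0.0104)³·(0.0912)²) = 20300
ΔG = RT ln(Q/Keq) = (8.314 J mol⁻¹ K⁻¹)(350 K) × ln(20300/3320)
   = (2.910 kJ/mol)(1.811) = 5.27 kJ/mol
ΔG > 0, so the forward reaction is non-spontaneous (proceeds in reverse).

ΔG = 5.27 kJ/mol; the forward reaction is non-spontaneous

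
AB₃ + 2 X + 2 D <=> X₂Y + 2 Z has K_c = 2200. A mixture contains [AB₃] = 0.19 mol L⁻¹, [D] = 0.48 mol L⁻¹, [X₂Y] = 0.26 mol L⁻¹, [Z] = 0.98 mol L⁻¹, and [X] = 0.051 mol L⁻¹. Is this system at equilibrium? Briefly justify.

Q_c = [X₂Y]·[Z]² / ([AB₃]·[X]²·[D]²) = (0.26)·(0.98)² / ((0.19)·(0.051)²·(0.48)²) = 2200
Q_c = 2200 = K_c; the system is at equilibrium.

yes, at equilibrium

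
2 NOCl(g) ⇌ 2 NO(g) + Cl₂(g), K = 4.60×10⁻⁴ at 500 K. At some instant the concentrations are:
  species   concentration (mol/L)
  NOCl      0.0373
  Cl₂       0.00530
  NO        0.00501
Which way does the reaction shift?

Q = [NO]²·[Cl₂] / [NOCl]² = (0.00501)²·(0.00530) / (0.0373)² = 9.56×10⁻⁵
Q = 9.56×10⁻⁵ < K = 4.60×10⁻⁴, so the forward reaction proceeds.

forward (toward products)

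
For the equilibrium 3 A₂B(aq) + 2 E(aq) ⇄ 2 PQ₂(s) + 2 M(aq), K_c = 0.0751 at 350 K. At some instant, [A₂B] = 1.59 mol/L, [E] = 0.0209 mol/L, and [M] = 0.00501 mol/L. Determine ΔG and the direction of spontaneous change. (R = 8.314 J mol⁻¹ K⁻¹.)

ΔG = -4.83 kJ/mol; the forward reaction is spontaneous

(PQ₂ is a pure solid — omitted from Q_c.)
Q_c = [M]² / ([A₂B]³·[E]²) = (0.00501)² / ((1.59)³·(0.0209)²) = 0.0143
ΔG = RT ln(Q_c/K_c) = (8.314 J mol⁻¹ K⁻¹)(350 K) × ln(0.0143/0.0751)
   = (2.910 kJ/mol)(-1.659) = -4.83 kJ/mol
ΔG < 0, so the forward reaction is spontaneous (proceeds forward).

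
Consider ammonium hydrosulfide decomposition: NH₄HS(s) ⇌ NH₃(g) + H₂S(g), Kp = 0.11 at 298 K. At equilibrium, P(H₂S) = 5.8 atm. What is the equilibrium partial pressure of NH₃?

(NH₄HS is a pure solid — omitted from Kp.)
At equilibrium, Kp = P(NH₃)·P(H₂S) = 0.11.
(P(NH₃))·(5.8) = 0.11
P(NH₃) = 0.0190 = 0.019 atm

P(NH₃) = 0.019 atm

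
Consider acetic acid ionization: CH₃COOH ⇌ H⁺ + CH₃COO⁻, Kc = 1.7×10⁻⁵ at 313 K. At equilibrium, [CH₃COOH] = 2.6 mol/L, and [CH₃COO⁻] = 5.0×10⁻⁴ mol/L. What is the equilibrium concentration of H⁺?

At equilibrium, Kc = [H⁺]·[CH₃COO⁻] / [CH₃COOH] = 1.7×10⁻⁵.
([H⁺])·(5.0×10⁻⁴) / (2.6) = 1.7×10⁻⁵
[H⁺] = 0.0884 = 0.088 mol/L

[H⁺] = 0.088 mol/L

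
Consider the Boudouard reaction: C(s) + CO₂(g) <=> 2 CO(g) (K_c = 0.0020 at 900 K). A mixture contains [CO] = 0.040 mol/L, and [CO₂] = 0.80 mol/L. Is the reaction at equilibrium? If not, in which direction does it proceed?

neither direction; the system is at equilibrium

(C is a pure solid — omitted from Q_c.)
Q_c = [CO]² / [CO₂] = (0.040)² / (0.80) = 0.0020
Q_c = 0.0020 = K_c, so the system is already at equilibrium.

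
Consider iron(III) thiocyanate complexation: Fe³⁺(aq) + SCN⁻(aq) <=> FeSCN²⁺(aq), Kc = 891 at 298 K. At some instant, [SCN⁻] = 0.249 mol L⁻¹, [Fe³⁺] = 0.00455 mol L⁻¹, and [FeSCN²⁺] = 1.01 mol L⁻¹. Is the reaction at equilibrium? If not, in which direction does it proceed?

neither direction; the system is at equilibrium

Qc = [FeSCN²⁺] / ([Fe³⁺]·[SCN⁻]) = (1.01) / ((0.00455)·(0.249)) = 891
Qc = 891 = Kc, so the system is already at equilibrium.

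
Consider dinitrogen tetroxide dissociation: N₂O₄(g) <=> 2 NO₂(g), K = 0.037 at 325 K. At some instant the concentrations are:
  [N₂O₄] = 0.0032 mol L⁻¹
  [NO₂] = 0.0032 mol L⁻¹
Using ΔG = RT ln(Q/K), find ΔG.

ΔG = -6.61 kJ/mol

Q = [NO₂]² / [N₂O₄] = (0.0032)² / (0.0032) = 0.00320
ΔG = RT ln(Q/K) = (8.314 J mol⁻¹ K⁻¹)(325 K) × ln(0.00320/0.037)
   = (2.702 kJ/mol)(-2.448) = -6.61 kJ/mol
ΔG < 0, so the forward reaction is spontaneous (proceeds forward).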